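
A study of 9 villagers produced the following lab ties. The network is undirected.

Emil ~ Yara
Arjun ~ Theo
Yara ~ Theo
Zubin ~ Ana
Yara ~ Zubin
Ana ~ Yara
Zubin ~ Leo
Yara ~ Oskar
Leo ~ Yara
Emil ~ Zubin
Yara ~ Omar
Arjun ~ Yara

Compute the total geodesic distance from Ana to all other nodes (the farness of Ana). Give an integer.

Distances from Ana: Arjun:2, Emil:2, Leo:2, Omar:2, Oskar:2, Theo:2, Yara:1, Zubin:1.
Sum = 2 + 2 + 2 + 2 + 2 + 2 + 1 + 1 = 14.

14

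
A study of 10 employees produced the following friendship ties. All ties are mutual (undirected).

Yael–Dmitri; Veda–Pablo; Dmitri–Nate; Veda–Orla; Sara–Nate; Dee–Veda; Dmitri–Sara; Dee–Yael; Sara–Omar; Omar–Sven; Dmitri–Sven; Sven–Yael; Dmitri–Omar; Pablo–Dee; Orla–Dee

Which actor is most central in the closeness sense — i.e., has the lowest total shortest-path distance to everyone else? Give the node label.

Yael

Farness (sum of distances to all others) for each node — Dee:17, Dmitri:16, Nate:23, Omar:22, Orla:24, Pablo:24, Sara:22, Sven:18, Veda:23, Yael:15.
The smallest farness is 15, for Yael, so Yael has the highest closeness.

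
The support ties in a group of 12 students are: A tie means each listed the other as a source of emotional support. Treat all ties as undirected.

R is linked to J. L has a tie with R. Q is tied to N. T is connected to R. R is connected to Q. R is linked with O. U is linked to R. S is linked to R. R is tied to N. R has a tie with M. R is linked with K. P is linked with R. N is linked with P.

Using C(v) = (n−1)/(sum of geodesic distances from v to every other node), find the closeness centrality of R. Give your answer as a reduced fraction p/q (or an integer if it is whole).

1

Distances from R: J:1, K:1, L:1, M:1, N:1, O:1, P:1, Q:1, S:1, T:1, U:1. Sum = 11.
n = 12, so closeness = 11/11 = 1.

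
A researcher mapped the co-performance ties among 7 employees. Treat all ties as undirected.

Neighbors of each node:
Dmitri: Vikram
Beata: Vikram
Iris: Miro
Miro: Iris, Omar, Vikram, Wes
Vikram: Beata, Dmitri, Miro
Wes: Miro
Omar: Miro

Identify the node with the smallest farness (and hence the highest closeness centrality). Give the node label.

Farness (sum of distances to all others) for each node — Beata:14, Dmitri:14, Iris:13, Miro:8, Omar:13, Vikram:9, Wes:13.
The smallest farness is 8, for Miro, so Miro has the highest closeness.

Miro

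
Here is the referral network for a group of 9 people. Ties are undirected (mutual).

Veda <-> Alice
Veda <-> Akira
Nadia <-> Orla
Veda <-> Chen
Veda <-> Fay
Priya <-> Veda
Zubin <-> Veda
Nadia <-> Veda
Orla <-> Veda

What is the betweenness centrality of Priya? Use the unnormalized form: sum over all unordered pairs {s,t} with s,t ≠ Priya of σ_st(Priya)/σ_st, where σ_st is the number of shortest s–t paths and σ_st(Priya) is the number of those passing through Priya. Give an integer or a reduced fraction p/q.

No shortest path between any pair of other nodes passes through Priya.
Summing the contributions gives betweenness(Priya) = 0.

0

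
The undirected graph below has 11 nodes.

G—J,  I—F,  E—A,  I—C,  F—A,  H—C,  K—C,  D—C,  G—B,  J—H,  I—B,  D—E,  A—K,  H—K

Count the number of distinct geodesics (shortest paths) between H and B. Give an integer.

2

The shortest distance is 3. The length-3 paths are: H–C–I–B; H–J–G–B.
That gives 2 distinct shortest paths.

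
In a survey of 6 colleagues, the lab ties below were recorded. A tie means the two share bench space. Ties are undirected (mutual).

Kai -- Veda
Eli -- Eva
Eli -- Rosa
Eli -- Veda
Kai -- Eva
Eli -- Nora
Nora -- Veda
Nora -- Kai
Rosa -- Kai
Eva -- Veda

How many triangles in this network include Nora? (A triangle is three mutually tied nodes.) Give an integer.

2

Nora's neighbors: Eli, Kai, and Veda.
Neighbor pairs that are themselves tied: Nora–Eli–Veda; Nora–Kai–Veda. Each forms one triangle with Nora, for 2 in total.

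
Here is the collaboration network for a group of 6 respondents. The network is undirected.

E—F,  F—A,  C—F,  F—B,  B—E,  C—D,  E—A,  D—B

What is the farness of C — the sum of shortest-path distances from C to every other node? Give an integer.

Distances from C: A:2, B:2, D:1, E:2, F:1.
Sum = 2 + 2 + 1 + 2 + 1 = 8.

8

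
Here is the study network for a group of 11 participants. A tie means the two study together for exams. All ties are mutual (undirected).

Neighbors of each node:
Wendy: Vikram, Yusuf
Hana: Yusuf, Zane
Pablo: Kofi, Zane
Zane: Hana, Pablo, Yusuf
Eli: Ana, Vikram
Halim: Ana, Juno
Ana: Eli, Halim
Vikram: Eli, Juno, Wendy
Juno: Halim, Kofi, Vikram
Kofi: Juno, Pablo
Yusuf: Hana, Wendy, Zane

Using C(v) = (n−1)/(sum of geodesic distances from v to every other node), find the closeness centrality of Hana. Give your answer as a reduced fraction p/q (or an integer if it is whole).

Distances from Hana: Ana:5, Eli:4, Halim:5, Juno:4, Kofi:3, Pablo:2, Vikram:3, Wendy:2, Yusuf:1, Zane:1. Sum = 30.
n = 11, so closeness = 10/30 = 1/3.

1/3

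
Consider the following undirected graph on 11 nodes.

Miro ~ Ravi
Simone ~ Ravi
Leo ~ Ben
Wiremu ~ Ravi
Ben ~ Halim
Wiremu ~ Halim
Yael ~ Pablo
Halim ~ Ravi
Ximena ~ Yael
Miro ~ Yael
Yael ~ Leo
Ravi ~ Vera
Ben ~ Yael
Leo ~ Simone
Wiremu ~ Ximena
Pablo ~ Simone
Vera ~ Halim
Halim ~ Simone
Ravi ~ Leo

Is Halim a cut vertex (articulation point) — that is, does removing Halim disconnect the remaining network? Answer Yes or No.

No

Even without Halim, every remaining node can still reach every other (the residual graph is connected), so Halim is not a cut vertex.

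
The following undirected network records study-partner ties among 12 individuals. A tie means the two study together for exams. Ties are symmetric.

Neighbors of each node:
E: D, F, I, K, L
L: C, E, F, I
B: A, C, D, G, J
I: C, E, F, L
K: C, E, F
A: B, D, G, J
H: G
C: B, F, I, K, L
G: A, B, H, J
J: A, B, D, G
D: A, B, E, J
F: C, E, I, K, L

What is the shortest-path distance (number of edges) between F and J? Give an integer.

3

One shortest route is F – C – B – J, which uses 3 edges, and at distance 2 from F we only reach {B, D}, which does not include J. So d(F,J) = 3.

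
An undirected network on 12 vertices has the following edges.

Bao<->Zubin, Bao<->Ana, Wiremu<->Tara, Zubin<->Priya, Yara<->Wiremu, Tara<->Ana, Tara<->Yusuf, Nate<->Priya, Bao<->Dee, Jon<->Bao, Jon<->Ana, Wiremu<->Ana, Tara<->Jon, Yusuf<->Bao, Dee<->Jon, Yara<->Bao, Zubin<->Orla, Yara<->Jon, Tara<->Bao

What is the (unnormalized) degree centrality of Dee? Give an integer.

2

Dee is directly tied to Bao and Jon. That is 2 neighbors, so the degree of Dee is 2.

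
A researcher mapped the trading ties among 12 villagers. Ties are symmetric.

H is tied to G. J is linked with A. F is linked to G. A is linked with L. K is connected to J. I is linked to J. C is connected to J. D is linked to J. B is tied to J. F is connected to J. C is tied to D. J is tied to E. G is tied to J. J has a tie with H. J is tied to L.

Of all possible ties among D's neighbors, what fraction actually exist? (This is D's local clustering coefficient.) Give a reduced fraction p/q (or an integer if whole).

1

D's neighbors: C and J (k = 2).
Possible neighbor pairs: C(2,2) = 1. Edges among them: C–J → e = 1.
Clustering(D) = 1/1.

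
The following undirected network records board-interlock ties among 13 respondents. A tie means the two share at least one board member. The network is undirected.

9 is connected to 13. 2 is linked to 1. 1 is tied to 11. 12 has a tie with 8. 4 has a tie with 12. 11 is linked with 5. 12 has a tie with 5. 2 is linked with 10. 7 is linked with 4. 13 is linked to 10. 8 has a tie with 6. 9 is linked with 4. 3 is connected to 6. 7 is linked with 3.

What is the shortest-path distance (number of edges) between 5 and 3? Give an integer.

One shortest route is 5 – 12 – 8 – 6 – 3, which uses 4 edges, and at distance 3 from 5 we only reach {2, 6, 7, 9}, which does not include 3. So d(5,3) = 4.

4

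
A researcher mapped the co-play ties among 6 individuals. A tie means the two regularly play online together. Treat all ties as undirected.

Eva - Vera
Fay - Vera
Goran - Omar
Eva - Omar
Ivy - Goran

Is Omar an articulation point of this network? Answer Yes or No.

Removing Omar leaves {Goran and Ivy} with no path to {Eva, Fay, and Vera}, so the network splits into 2 components. Omar is a cut vertex.

Yes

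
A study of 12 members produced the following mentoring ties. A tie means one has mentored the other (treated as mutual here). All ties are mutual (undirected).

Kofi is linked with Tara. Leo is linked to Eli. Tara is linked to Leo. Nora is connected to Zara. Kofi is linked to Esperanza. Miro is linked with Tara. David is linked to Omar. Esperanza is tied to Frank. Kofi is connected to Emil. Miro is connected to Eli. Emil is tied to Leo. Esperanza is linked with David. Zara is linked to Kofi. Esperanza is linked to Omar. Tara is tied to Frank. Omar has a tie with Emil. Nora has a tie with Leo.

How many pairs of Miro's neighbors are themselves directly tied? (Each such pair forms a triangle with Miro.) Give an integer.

Miro's neighbors are Eli and Tara, but none of them are tied to each other, so no triangle contains Miro.

0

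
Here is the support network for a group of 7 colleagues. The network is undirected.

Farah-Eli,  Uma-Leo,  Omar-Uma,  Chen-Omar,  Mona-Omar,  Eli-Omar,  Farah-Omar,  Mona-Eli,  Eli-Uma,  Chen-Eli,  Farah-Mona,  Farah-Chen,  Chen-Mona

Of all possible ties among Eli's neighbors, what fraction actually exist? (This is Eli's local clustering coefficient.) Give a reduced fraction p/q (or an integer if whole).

Eli's neighbors: Chen, Farah, Mona, Omar, and Uma (k = 5).
Possible neighbor pairs: C(5,2) = 10. Edges among them: Chen–Farah, Chen–Mona, Chen–Omar, Farah–Mona, Farah–Omar, Mona–Omar, Omar–Uma → e = 7.
Clustering(Eli) = 7/10.

7/10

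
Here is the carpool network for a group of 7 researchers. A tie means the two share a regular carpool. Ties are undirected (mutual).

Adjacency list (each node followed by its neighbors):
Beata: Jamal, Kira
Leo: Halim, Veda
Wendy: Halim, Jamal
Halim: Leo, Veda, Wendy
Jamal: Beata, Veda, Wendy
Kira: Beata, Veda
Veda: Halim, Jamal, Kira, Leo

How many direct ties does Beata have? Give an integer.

Beata is directly tied to Jamal and Kira. That is 2 neighbors, so the degree of Beata is 2.

2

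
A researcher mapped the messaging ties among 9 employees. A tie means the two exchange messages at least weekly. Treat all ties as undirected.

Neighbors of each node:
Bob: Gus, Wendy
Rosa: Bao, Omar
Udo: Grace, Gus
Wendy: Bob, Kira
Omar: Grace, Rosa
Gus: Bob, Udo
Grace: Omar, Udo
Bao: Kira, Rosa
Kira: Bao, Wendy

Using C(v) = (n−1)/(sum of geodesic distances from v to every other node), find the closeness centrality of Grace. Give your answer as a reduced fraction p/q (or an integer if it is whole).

Distances from Grace: Bao:3, Bob:3, Gus:2, Kira:4, Omar:1, Rosa:2, Udo:1, Wendy:4. Sum = 20.
n = 9, so closeness = 8/20 = 2/5.

2/5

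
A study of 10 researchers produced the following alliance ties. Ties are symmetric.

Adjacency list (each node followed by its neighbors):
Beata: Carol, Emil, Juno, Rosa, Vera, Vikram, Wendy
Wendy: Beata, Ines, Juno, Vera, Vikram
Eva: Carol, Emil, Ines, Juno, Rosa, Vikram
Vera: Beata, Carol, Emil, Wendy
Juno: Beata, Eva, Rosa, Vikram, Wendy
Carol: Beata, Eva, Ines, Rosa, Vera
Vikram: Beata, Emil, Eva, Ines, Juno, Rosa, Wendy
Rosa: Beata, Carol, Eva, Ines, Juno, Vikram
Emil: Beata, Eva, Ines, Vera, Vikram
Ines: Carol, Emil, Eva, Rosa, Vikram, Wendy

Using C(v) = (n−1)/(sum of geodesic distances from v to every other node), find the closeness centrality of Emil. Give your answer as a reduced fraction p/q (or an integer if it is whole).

9/13

Distances from Emil: Beata:1, Carol:2, Eva:1, Ines:1, Juno:2, Rosa:2, Vera:1, Vikram:1, Wendy:2. Sum = 13.
n = 10, so closeness = 9/13.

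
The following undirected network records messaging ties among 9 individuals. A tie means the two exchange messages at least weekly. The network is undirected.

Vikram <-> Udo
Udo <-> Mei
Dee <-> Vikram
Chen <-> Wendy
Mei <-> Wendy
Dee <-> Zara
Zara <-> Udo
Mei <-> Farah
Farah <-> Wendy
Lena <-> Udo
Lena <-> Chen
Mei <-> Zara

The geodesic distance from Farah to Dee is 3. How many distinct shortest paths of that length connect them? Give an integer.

The shortest distance is 3, and the only length-3 path is Farah–Mei–Zara–Dee. So there is exactly 1 shortest path.

1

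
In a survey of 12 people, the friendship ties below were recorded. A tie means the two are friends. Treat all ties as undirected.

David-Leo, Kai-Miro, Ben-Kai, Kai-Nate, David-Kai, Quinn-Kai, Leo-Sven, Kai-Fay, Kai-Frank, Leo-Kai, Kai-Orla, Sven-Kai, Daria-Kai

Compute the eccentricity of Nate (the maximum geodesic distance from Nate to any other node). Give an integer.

Distances from Nate: Ben:2, Daria:2, David:2, Fay:2, Frank:2, Kai:1, Leo:2, Miro:2, Orla:2, Quinn:2, Sven:2.
The largest is 2 (to Daria, David, Orla, Sven, Miro, Quinn, Fay, Leo, Ben, and Frank), so the eccentricity of Nate is 2.

2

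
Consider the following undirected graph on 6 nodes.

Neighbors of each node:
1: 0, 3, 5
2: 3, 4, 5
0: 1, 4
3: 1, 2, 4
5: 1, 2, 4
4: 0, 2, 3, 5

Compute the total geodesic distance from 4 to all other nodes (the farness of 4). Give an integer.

Distances from 4: 0:1, 1:2, 2:1, 3:1, 5:1.
Sum = 1 + 2 + 1 + 1 + 1 = 6.

6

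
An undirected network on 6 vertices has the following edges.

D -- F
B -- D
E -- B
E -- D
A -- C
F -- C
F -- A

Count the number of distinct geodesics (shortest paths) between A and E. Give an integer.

The shortest distance is 3, and the only length-3 path is A–F–D–E. So there is exactly 1 shortest path.

1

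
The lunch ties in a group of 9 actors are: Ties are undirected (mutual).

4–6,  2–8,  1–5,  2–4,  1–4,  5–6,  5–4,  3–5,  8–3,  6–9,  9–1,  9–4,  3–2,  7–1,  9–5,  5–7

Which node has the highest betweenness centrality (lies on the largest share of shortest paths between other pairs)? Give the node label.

Unnormalized betweenness of each node: 1:4/3, 2:3, 3:13/3, 4:6, 5:10, 6:0, 7:0, 8:0, 9:1/3.
5 has the largest value, 10, making it the main broker — the node through which the most shortest paths run.

5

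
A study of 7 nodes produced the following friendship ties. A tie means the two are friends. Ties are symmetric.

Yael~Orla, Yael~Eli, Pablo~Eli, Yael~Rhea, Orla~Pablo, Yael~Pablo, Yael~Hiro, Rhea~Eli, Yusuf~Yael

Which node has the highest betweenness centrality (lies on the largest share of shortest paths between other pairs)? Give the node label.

Yael

Unnormalized betweenness of each node: Eli:1/2, Hiro:0, Orla:0, Pablo:1/2, Rhea:0, Yael:11, Yusuf:0.
Yael has the largest value, 11, making it the main broker — the node through which the most shortest paths run.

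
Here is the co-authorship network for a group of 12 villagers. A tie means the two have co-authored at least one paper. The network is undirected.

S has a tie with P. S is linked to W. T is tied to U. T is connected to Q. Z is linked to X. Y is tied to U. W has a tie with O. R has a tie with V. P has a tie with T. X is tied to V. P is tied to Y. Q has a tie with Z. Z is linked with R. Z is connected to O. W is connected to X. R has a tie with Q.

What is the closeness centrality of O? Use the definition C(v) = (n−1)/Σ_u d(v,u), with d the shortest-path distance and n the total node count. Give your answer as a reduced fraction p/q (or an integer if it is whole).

11/27

Distances from O: P:3, Q:2, R:2, S:2, T:3, U:4, V:3, W:1, X:2, Y:4, Z:1. Sum = 27.
n = 12, so closeness = 11/27.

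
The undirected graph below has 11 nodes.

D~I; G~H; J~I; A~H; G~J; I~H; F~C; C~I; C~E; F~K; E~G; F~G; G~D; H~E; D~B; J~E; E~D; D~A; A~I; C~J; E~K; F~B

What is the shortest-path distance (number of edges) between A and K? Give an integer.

One shortest route is A – H – E – K, which uses 3 edges, and at distance 2 from A we only reach {B, C, E, G, J}, which does not include K. So d(A,K) = 3.

3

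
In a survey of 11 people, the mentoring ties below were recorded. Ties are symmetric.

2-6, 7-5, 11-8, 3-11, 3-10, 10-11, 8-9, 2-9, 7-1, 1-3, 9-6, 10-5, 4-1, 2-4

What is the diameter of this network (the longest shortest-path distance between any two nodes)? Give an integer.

Eccentricity of each node (its greatest distance to any other): 1:3, 2:4, 3:4, 4:3, 5:5, 6:5, 7:4, 8:4, 9:4, 10:4, 11:3.
The maximum eccentricity is 5, realized for instance by the pair 5–6 via 5 – 7 – 1 – 4 – 2 – 6. So the diameter is 5.

5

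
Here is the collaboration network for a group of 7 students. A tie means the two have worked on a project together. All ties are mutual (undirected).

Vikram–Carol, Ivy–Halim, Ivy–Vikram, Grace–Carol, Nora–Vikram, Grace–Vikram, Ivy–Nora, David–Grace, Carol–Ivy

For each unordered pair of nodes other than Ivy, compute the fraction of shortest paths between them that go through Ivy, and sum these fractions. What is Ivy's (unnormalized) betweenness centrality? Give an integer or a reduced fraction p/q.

11/2

Pairs whose geodesics pass through Ivy — Vikram–Halim: 1; Carol–Halim: 1; Carol–Nora: 1/2; David–Halim: 2/2; Halim–Nora: 1; Halim–Grace: 2/2.
All other pairs contribute 0.
Summing the contributions gives betweenness(Ivy) = 11/2.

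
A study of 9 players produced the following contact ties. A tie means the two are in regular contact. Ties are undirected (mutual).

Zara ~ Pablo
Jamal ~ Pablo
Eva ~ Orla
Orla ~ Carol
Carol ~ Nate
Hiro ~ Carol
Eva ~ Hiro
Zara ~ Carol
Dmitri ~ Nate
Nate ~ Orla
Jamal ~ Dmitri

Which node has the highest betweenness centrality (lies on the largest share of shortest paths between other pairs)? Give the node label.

Carol

Unnormalized betweenness of each node: Carol:23/2, Dmitri:9/2, Eva:1/2, Hiro:3/2, Jamal:2, Nate:15/2, Orla:9/2, Pablo:5/2, Zara:11/2.
Carol has the largest value, 23/2, making it the main broker — the node through which the most shortest paths run.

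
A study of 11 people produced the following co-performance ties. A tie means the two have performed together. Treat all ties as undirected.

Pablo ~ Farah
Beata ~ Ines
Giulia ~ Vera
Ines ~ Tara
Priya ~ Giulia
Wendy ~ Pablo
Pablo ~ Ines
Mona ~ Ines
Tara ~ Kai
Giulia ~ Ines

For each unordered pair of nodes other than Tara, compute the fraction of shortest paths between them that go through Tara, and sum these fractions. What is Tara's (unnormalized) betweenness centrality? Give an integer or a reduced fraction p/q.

9

Pairs whose geodesics pass through Tara — Giulia–Kai: 1; Ines–Kai: 1; Farah–Kai: 1; Pablo–Kai: 1; Wendy–Kai: 1; Kai–Priya: 1; Kai–Mona: 1; Kai–Beata: 1; Kai–Vera: 1.
All other pairs contribute 0.
Summing the contributions gives betweenness(Tara) = 9.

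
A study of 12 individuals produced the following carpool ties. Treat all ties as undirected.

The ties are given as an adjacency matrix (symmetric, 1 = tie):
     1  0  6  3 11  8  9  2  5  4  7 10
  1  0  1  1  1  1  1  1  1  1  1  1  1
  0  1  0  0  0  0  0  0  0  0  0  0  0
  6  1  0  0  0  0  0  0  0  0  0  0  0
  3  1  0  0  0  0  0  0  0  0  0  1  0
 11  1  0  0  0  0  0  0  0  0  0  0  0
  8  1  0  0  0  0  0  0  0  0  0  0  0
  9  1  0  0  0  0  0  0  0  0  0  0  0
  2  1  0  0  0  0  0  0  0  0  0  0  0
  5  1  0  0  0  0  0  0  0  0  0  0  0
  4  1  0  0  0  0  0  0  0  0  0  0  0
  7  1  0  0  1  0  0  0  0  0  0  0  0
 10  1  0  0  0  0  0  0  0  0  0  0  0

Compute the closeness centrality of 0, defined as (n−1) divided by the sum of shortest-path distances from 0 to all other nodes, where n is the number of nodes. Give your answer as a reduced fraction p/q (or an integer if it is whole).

11/21

Distances from 0: 1:1, 2:2, 3:2, 4:2, 5:2, 6:2, 7:2, 8:2, 9:2, 10:2, 11:2. Sum = 21.
n = 12, so closeness = 11/21.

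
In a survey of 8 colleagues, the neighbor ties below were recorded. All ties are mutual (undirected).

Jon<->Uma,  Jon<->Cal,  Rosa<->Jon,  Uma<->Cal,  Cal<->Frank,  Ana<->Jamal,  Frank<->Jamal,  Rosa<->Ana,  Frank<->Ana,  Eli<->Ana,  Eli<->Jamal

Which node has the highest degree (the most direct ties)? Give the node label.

Ana

Degrees — Ana:4, Cal:3, Eli:2, Frank:3, Jamal:3, Jon:3, Rosa:2, Uma:2.
The maximum is 4, attained only by Ana.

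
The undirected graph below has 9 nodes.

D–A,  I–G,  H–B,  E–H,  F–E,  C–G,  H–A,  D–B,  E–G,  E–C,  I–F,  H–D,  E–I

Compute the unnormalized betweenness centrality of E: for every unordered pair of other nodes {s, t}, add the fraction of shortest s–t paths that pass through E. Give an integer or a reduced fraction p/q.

Pairs whose geodesics pass through E — H–C: 1; H–I: 1; H–F: 1; H–G: 1; B–C: 1; B–I: 1; B–F: 1; B–G: 1; D–C: 1; D–I: 1; D–F: 1; D–G: 1; A–C: 1; A–I: 1 … (+5 more pairs).
All other pairs contribute 0.
Summing the contributions gives betweenness(E) = 18.

18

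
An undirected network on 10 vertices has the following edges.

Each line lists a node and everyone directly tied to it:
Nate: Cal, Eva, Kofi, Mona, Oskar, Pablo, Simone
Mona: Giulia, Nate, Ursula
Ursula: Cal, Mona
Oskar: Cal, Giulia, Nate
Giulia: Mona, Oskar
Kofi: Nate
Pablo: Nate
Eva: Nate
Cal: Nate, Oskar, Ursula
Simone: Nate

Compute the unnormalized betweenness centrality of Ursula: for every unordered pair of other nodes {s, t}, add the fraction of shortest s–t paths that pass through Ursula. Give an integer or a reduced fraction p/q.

Pairs whose geodesics pass through Ursula — Mona–Cal: 1/2.
All other pairs contribute 0.
Summing the contributions gives betweenness(Ursula) = 1/2.

1/2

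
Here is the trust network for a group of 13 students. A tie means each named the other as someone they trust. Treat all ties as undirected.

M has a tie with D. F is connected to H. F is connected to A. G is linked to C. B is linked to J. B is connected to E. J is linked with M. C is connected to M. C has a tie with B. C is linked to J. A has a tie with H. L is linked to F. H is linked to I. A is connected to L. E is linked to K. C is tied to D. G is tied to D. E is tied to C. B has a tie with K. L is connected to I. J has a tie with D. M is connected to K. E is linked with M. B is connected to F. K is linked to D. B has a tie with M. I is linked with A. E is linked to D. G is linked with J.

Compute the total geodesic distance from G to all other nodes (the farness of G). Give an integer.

Distances from G: A:4, B:2, C:1, D:1, E:2, F:3, H:4, I:5, J:1, K:2, L:4, M:2.
Sum = 4 + 2 + 1 + 1 + 2 + 3 + 4 + 5 + 1 + 2 + 4 + 2 = 31.

31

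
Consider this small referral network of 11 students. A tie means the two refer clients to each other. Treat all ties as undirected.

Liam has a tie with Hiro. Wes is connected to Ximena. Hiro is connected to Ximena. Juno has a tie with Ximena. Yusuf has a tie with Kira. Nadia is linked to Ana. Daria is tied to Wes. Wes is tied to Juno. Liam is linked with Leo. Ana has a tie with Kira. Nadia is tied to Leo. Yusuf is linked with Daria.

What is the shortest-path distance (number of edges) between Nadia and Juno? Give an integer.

One shortest route is Nadia – Leo – Liam – Hiro – Ximena – Juno, which uses 5 edges, and at distance 4 from Nadia we only reach {Daria, Ximena}, which does not include Juno. So d(Nadia,Juno) = 5.

5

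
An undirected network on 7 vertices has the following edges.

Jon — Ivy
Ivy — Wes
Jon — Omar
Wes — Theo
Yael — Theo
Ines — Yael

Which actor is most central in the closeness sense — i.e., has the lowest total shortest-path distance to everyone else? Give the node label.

Wes

Farness (sum of distances to all others) for each node — Ines:21, Ivy:13, Jon:16, Omar:21, Theo:13, Wes:12, Yael:16.
The smallest farness is 12, for Wes, so Wes has the highest closeness.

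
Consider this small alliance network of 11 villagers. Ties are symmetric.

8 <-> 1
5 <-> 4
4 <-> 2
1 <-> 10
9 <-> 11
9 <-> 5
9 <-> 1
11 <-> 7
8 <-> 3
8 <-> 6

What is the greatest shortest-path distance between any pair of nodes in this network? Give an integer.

Eccentricity of each node (its greatest distance to any other): 1:4, 2:6, 3:6, 4:5, 5:4, 6:6, 7:5, 8:5, 9:3, 10:5, 11:4.
The maximum eccentricity is 6, realized for instance by the pair 3–2 via 3 – 8 – 1 – 9 – 5 – 4 – 2. So the diameter is 6.

6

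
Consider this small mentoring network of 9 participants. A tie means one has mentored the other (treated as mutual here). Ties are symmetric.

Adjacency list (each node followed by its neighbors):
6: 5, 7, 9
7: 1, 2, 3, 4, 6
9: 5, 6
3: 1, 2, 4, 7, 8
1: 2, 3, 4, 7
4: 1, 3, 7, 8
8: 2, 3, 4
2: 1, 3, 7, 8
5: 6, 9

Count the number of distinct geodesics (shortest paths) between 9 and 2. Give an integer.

The shortest distance is 3, and the only length-3 path is 9–6–7–2. So there is exactly 1 shortest path.

1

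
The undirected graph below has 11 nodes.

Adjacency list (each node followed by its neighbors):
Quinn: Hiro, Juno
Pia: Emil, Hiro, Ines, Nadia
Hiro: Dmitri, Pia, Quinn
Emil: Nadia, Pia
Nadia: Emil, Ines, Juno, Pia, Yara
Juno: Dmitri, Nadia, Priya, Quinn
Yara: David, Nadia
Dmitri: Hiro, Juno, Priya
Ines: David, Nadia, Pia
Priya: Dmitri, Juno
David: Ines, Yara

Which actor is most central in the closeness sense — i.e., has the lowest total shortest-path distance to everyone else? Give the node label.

Farness (sum of distances to all others) for each node — David:27, Dmitri:22, Emil:22, Hiro:19, Ines:20, Juno:17, Nadia:15, Pia:17, Priya:24, Quinn:23, Yara:22.
The smallest farness is 15, for Nadia, so Nadia has the highest closeness.

Nadia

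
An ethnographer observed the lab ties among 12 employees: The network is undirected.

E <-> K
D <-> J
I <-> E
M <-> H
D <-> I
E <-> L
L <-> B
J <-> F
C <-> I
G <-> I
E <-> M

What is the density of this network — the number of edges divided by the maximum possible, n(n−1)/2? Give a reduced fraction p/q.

1/6

There are 11 edges and 12 nodes, so the maximum possible is C(12,2) = 66.
Density = 11/66 = 1/6.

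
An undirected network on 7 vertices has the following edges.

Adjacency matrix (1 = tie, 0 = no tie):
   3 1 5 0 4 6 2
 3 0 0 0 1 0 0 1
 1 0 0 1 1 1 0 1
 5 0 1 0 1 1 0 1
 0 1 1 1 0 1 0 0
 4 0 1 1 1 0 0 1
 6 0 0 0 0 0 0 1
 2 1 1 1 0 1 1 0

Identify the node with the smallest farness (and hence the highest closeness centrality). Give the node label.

2

Farness (sum of distances to all others) for each node — 0:9, 1:8, 2:7, 3:10, 4:8, 5:8, 6:12.
The smallest farness is 7, for 2, so 2 has the highest closeness.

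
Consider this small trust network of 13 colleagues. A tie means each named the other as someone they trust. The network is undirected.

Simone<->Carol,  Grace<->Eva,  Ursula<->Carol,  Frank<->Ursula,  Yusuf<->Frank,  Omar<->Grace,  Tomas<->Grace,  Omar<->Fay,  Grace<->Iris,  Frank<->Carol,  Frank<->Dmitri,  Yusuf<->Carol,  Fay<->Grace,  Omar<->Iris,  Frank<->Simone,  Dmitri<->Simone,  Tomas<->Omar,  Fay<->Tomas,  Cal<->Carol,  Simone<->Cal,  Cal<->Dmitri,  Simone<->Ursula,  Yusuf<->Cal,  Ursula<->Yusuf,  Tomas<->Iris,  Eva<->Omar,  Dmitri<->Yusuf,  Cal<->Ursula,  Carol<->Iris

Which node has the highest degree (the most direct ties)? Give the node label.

Degrees — Cal:5, Carol:6, Dmitri:4, Eva:2, Fay:3, Frank:5, Grace:5, Iris:4, Omar:5, Simone:5, Tomas:4, Ursula:5, Yusuf:5.
The maximum is 6, attained only by Carol.

Carol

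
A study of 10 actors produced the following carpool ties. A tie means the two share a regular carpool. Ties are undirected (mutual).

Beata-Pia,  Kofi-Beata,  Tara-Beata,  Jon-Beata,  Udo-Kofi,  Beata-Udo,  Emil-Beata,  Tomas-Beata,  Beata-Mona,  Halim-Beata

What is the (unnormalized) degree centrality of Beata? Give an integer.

Beata is directly tied to Emil, Halim, Jon, Kofi, Mona, Pia, Tara, Tomas, and Udo. That is 9 neighbors, so the degree of Beata is 9.

9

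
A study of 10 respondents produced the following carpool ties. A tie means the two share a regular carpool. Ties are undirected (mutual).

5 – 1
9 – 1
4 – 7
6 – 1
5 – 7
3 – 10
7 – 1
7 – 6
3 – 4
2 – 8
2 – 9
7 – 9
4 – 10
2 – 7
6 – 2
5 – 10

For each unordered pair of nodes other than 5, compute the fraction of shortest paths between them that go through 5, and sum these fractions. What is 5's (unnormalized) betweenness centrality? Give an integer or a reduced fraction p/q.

13/3

Pairs whose geodesics pass through 5 — 10–8: 1/2; 10–9: 2/3; 10–6: 2/3; 10–7: 1/2; 10–1: 1; 10–2: 1/2; 3–1: 1/2.
All other pairs contribute 0.
Summing the contributions gives betweenness(5) = 13/3.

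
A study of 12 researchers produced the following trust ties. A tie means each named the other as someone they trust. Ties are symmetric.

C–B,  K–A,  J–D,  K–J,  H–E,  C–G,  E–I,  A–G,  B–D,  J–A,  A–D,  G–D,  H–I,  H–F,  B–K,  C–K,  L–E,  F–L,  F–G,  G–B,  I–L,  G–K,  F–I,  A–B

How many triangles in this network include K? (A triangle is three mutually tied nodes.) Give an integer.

6

K's neighbors: A, B, C, G, and J.
Neighbor pairs that are themselves tied: K–A–B; K–A–G; K–A–J; K–B–C; K–B–G; K–C–G. Each forms one triangle with K, for 6 in total.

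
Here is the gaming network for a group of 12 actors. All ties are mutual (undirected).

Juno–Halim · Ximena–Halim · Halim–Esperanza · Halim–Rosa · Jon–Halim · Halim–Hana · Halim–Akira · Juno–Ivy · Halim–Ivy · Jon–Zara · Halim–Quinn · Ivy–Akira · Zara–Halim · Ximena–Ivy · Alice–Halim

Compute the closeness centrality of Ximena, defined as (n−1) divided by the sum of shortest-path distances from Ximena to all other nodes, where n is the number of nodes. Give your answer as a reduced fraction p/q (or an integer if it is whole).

Distances from Ximena: Akira:2, Alice:2, Esperanza:2, Halim:1, Hana:2, Ivy:1, Jon:2, Juno:2, Quinn:2, Rosa:2, Zara:2. Sum = 20.
n = 12, so closeness = 11/20.

11/20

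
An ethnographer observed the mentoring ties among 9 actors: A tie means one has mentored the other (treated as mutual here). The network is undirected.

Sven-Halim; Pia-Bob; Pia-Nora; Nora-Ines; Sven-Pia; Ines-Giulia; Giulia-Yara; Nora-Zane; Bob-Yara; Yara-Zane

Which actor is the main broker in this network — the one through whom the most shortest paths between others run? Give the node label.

Pia

Unnormalized betweenness of each node: Bob:9/2, Giulia:3/2, Halim:0, Ines:5/2, Nora:9, Pia:27/2, Sven:7, Yara:5, Zane:1.
Pia has the largest value, 27/2, making it the main broker — the node through which the most shortest paths run.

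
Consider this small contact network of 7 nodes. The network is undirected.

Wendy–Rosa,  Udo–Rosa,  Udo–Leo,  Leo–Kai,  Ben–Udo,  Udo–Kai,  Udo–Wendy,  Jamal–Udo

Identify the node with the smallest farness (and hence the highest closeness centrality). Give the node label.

Farness (sum of distances to all others) for each node — Ben:11, Jamal:11, Kai:10, Leo:10, Rosa:10, Udo:6, Wendy:10.
The smallest farness is 6, for Udo, so Udo has the highest closeness.

Udo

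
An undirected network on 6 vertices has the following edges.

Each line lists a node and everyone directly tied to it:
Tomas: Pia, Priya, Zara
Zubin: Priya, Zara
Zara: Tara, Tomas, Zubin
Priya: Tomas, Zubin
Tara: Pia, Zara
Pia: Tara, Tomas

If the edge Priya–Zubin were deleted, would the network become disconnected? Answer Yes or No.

No

Even without that edge, Priya still reaches Zubin via Priya – Tomas – Zara – Zubin, so the network stays connected. Not a bridge.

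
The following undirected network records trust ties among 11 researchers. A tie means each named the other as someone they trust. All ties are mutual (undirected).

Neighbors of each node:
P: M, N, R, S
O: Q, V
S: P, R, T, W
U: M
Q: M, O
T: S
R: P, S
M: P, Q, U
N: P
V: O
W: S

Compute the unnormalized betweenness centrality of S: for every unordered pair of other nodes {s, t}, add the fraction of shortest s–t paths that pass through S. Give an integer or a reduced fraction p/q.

Pairs whose geodesics pass through S — W–R: 1; W–M: 1; W–V: 1; W–O: 1; W–T: 1; W–U: 1; W–P: 1; W–Q: 1; W–N: 1; R–T: 1; M–T: 1; V–T: 1; O–T: 1; T–U: 1 … (+3 more pairs).
All other pairs contribute 0.
Summing the contributions gives betweenness(S) = 17.

17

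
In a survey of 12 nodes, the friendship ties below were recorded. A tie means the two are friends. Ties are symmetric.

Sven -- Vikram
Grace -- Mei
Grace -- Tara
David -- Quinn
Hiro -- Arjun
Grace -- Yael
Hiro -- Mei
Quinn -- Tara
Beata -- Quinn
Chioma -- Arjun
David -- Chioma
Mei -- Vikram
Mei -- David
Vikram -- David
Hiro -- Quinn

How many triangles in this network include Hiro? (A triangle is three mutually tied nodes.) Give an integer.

Hiro's neighbors are Arjun, Mei, and Quinn, but none of them are tied to each other, so no triangle contains Hiro.

0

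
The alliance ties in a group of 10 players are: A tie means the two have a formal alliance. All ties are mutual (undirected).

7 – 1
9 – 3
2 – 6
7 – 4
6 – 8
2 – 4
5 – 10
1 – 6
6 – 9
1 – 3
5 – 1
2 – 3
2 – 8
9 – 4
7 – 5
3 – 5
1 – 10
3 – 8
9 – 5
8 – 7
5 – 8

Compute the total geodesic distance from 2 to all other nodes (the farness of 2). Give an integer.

15

Distances from 2: 1:2, 3:1, 4:1, 5:2, 6:1, 7:2, 8:1, 9:2, 10:3.
Sum = 2 + 1 + 1 + 2 + 1 + 2 + 1 + 2 + 3 = 15.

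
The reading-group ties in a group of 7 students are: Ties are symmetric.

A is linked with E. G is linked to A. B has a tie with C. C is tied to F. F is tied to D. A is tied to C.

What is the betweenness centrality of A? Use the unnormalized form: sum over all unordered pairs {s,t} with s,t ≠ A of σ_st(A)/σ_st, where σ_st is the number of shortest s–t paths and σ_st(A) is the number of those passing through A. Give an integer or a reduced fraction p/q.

Pairs whose geodesics pass through A — C–G: 1; C–E: 1; F–G: 1; F–E: 1; G–B: 1; G–D: 1; G–E: 1; B–E: 1; D–E: 1.
All other pairs contribute 0.
Summing the contributions gives betweenness(A) = 9.

9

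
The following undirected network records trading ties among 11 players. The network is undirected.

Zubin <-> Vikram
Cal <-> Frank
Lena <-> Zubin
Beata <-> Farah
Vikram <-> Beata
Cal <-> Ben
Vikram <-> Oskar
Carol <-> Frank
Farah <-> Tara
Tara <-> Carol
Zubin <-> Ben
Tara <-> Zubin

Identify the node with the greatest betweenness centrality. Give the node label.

Zubin

Unnormalized betweenness of each node: Beata:2, Ben:8, Cal:7/2, Carol:6, Farah:3, Frank:5/2, Lena:0, Oskar:0, Tara:29/2, Vikram:13, Zubin:49/2.
Zubin has the largest value, 49/2, making it the main broker — the node through which the most shortest paths run.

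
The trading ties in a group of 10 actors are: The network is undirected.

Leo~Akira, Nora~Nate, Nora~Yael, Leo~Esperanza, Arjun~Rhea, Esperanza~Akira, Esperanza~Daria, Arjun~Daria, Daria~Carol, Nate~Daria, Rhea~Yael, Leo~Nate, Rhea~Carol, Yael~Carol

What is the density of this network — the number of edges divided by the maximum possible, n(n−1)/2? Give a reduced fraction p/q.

14/45

There are 14 edges and 10 nodes, so the maximum possible is C(10,2) = 45.
Density = 14/45.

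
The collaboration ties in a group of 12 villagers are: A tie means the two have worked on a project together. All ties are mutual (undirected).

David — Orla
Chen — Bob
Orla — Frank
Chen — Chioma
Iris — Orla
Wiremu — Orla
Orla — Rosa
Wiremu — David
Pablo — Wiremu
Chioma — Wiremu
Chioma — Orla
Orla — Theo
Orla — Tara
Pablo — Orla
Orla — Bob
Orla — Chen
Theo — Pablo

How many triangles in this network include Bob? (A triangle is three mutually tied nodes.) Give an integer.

1

Bob's neighbors: Chen and Orla.
Neighbor pairs that are themselves tied: Bob–Chen–Orla. Each forms one triangle with Bob, for 1 in total.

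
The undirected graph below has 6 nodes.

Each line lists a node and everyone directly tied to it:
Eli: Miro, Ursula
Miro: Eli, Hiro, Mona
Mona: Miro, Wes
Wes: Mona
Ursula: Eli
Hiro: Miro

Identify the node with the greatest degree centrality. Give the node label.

Degrees — Eli:2, Hiro:1, Miro:3, Mona:2, Ursula:1, Wes:1.
The maximum is 3, attained only by Miro.

Miro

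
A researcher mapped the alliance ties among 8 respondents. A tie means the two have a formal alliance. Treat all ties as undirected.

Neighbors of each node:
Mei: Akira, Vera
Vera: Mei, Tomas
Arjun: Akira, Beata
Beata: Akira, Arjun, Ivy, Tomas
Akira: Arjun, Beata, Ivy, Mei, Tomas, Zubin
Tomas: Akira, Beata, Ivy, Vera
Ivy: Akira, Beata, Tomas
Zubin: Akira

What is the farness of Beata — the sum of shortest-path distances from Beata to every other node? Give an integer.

Distances from Beata: Akira:1, Arjun:1, Ivy:1, Mei:2, Tomas:1, Vera:2, Zubin:2.
Sum = 1 + 1 + 1 + 2 + 1 + 2 + 2 = 10.

10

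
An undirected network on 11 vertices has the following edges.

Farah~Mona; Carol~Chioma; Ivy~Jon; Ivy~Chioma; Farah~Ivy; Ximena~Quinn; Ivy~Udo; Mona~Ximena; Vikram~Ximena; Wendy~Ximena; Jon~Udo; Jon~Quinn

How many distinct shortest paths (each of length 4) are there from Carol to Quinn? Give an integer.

1

The shortest distance is 4, and the only length-4 path is Carol–Chioma–Ivy–Jon–Quinn. So there is exactly 1 shortest path.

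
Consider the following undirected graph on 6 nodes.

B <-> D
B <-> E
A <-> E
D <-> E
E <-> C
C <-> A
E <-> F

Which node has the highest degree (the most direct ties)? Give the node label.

Degrees — A:2, B:2, C:2, D:2, E:5, F:1.
The maximum is 5, attained only by E.

E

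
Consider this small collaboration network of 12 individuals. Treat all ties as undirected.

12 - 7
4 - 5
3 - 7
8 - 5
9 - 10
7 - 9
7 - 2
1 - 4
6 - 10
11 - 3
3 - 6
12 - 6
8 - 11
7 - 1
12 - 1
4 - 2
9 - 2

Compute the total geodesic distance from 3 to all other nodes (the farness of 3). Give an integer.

21

Distances from 3: 1:2, 2:2, 4:3, 5:3, 6:1, 7:1, 8:2, 9:2, 10:2, 11:1, 12:2.
Sum = 2 + 2 + 3 + 3 + 1 + 1 + 2 + 2 + 2 + 1 + 2 = 21.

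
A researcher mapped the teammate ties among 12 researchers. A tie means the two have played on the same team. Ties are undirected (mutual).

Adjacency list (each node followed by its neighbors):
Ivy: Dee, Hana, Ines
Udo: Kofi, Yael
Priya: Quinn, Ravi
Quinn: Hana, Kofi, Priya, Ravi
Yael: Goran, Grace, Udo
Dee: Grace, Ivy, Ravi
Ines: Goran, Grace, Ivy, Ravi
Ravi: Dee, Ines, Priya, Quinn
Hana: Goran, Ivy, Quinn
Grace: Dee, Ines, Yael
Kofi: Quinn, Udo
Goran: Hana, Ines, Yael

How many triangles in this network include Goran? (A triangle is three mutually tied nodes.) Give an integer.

Goran's neighbors are Hana, Ines, and Yael, but none of them are tied to each other, so no triangle contains Goran.

0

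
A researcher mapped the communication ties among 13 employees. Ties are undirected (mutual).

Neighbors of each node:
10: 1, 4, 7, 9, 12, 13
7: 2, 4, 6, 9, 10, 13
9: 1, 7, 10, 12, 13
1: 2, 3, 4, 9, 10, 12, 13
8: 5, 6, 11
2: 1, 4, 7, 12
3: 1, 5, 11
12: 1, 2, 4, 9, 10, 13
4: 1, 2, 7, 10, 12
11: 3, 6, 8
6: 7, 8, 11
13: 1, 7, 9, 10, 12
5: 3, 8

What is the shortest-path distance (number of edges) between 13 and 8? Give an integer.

3

One shortest route is 13 – 7 – 6 – 8, which uses 3 edges, and at distance 2 from 13 we only reach {2, 3, 4, 6}, which does not include 8. So d(13,8) = 3.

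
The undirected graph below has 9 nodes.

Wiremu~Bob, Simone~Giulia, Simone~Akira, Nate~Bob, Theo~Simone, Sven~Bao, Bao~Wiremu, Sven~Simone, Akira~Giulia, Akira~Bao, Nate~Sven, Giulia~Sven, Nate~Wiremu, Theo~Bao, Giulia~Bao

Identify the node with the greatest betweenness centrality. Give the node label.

Bao

Unnormalized betweenness of each node: Akira:9/20, Bao:49/5, Bob:0, Giulia:31/30, Nate:16/5, Simone:29/12, Sven:91/15, Theo:9/20, Wiremu:55/12.
Bao has the largest value, 49/5, making it the main broker — the node through which the most shortest paths run.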